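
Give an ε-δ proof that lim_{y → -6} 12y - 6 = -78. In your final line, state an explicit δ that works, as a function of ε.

δ = ε/12

Suppose ε > 0. We need δ > 0 so that 0 < |y + 6| < δ implies |(12y - 6) + 78| < ε.
Since (12y - 6) + 78 = 12(y + 6), we have |(12y - 6) + 78| = 12|y + 6|.
So 12|y + 6| < ε exactly when |y + 6| < ε/12.
Take δ = ε/12. If 0 < |y + 6| < δ then |(12y - 6) + 78| = 12|y + 6| < 12·(ε/12) = ε.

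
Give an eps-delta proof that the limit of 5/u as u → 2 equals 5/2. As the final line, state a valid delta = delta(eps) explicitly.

Let eps > 0 be given. We seek delta > 0 such that 0 < |u − 2| < delta implies |5/u − (5/2)| < eps.
|5/u − (5/2)| = 5·|2 − u|/(2·|u|) = 5|u − 2|/(2|u|).
Require delta ≤ 1 so that |u| > 2 − 1 = 1, hence 2|u| > 2.
Then |5/u − (5/2)| < 5|u − 2|/2, which is < eps when |u − 2| < (2/5)eps.
Take delta = min(1, (2/5)eps). Then 0 < |u − 2| < delta gives both |u − 2| < 1 and |u − 2| < (2/5)eps, so |5/u − (5/2)| < eps.

delta = min(1, (2/5)eps)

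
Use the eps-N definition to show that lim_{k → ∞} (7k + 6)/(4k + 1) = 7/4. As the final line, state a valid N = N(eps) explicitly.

N = (17/16)/eps

Suppose eps > 0. For k ≥ 1, |(7k + 6)/(4k + 1) − (7/4)| = |17|/(4(4k + 1)) = 17/(4(4k + 1)).
Since 4k + 1 ≥ 4k for k ≥ 1, this is ≤ 17/(4·4k) = (17/16)/k.
So |(7k + 6)/(4k + 1) − (7/4)| < eps whenever k > (17/16)/eps.
Take N = (17/16)/eps. If k > N then |(7k + 6)/(4k + 1) − (7/4)| ≤ (17/16)/k < eps.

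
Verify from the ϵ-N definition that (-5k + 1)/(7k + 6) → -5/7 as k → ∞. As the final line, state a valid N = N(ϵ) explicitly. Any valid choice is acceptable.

Let ϵ > 0 be given. For k ≥ 1, |(-5k + 1)/(7k + 6) + 5/7| = |37|/(7(7k + 6)) = 37/(7(7k + 6)).
Since 7k + 6 ≥ 7k for k ≥ 1, this is ≤ 37/(7·7k) = (37/49)/k.
So |(-5k + 1)/(7k + 6) + 5/7| < ϵ whenever k > (37/49)/ϵ.
Take N = (37/49)/ϵ. If k > N then |(-5k + 1)/(7k + 6) + 5/7| ≤ (37/49)/k < ϵ.

N = (37/49)/ϵ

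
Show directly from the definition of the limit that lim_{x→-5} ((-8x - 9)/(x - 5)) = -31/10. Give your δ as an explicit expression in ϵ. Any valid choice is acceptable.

δ = min(5, (50/49)ϵ)

Fix ϵ > 0. We want δ > 0 with 0 < |x + 5| < δ ⇒ |(-8x - 9)/(x - 5) + 31/10| < ϵ.
Combining over a common denominator, (-8x - 9)/(x - 5) + 31/10 = [(-8x - 9)·(-10) − 31·(x - 5)] / [(-10)·(x - 5)] = 49(x + 5) / ((-10)(x - 5)).
So |(-8x - 9)/(x - 5) + 31/10| = 49|x + 5| / (10·|x − 5|).
Require δ ≤ 5, so |x − 5| ≥ |-10| − |x + 5| > 10 − 5 = 5.
Hence |(-8x - 9)/(x - 5) + 31/10| < 49|x + 5|/(10·5) = (49/50)|x + 5|, which is < ϵ once |x + 5| < (50/49)ϵ.
Take δ = min(5, (50/49)ϵ). Then 0 < |x + 5| < δ forces both bounds, so |(-8x - 9)/(x - 5) + 31/10| < ϵ.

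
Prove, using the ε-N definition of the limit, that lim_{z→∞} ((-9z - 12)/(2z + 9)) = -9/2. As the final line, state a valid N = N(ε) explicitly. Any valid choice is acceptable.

N = (57/4)/ε

Let ε > 0 be given. We seek N > 0 such that z > N implies |(-9z - 12)/(2z + 9) + 9/2| < ε.
(-9z - 12)/(2z + 9) + 9/2 = (2(-9z - 12) − (-9)(2z + 9)) / (2(2z + 9)) = 57/(2(2z + 9)).
For z > 0 we have 2z + 9 > 2z, so |(-9z - 12)/(2z + 9) + 9/2| = 57/(2(2z + 9)) < 57/(2·2z) = (57/4)/z.
Thus |(-9z - 12)/(2z + 9) + 9/2| < ε whenever z > (57/4)/ε.
Take N = (57/4)/ε. If z > N then |(-9z - 12)/(2z + 9) + 9/2| < (57/4)/z < ε.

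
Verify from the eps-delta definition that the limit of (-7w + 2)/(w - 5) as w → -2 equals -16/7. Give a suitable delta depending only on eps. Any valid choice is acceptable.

Fix eps > 0. We want delta > 0 with 0 < |w + 2| < delta ⇒ |(-7w + 2)/(w - 5) + 16/7| < eps.
Combining over a common denominator, (-7w + 2)/(w - 5) + 16/7 = [(-7w + 2)·(-7) − 16·(w - 5)] / [(-7)·(w - 5)] = 33(w + 2) / ((-7)(w - 5)).
So |(-7w + 2)/(w - 5) + 16/7| = 33|w + 2| / (7·|w − 5|).
Require delta ≤ 7/2, so |w − 5| ≥ |-7| − |w + 2| > 7 − 7/2 = 7/2.
Hence |(-7w + 2)/(w - 5) + 16/7| < 33|w + 2|/(7·(7/2)) = (66/49)|w + 2|, which is < eps once |w + 2| < (49/66)eps.
Take delta = min(7/2, (49/66)eps). Then 0 < |w + 2| < delta forces both bounds, so |(-7w + 2)/(w - 5) + 16/7| < eps.

delta = min(7/2, (49/66)eps)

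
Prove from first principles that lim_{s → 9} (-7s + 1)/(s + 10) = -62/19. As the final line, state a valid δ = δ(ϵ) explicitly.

δ = min(19/2, (361/142)ϵ)

Suppose ϵ > 0. We want δ > 0 with 0 < |s − 9| < δ ⇒ |(-7s + 1)/(s + 10) + 62/19| < ϵ.
Combining over a common denominator, (-7s + 1)/(s + 10) + 62/19 = [(-7s + 1)·19 − (-62)·(s + 10)] / [19·(s + 10)] = -71(s − 9) / (19(s + 10)).
So |(-7s + 1)/(s + 10) + 62/19| = 71|s − 9| / (19·|s + 10|).
Require δ ≤ 19/2, so |s + 10| ≥ |19| − |s − 9| > 19 − 19/2 = 19/2.
Hence |(-7s + 1)/(s + 10) + 62/19| < 71|s − 9|/(19·(19/2)) = (142/361)|s − 9|, which is < ϵ once |s − 9| < (361/142)ϵ.
Take δ = min(19/2, (361/142)ϵ). Then 0 < |s − 9| < δ forces both bounds, so |(-7s + 1)/(s + 10) + 62/19| < ϵ.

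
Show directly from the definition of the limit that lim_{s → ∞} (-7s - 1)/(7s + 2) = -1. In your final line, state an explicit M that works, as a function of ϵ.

M = (1/7)/ϵ

Let ϵ > 0 be given. We seek M > 0 such that s > M implies |(-7s - 1)/(7s + 2) + 1| < ϵ.
(-7s - 1)/(7s + 2) + 1 = (7(-7s - 1) − (-7)(7s + 2)) / (7(7s + 2)) = 7/(7(7s + 2)).
For s > 0 we have 7s + 2 > 7s, so |(-7s - 1)/(7s + 2) + 1| = 7/(7(7s + 2)) < 7/(7·7s) = (1/7)/s.
Thus |(-7s - 1)/(7s + 2) + 1| < ϵ whenever s > (1/7)/ϵ.
Take M = (1/7)/ϵ. If s > M then |(-7s - 1)/(7s + 2) + 1| < (1/7)/s < ϵ.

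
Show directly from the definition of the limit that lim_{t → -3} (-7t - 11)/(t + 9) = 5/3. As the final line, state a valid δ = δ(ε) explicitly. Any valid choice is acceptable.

Suppose ε > 0. We want δ > 0 with 0 < |t + 3| < δ ⇒ |(-7t - 11)/(t + 9) − (5/3)| < ε.
Combining over a common denominator, (-7t - 11)/(t + 9) − (5/3) = [(-7t - 11)·6 − 10·(t + 9)] / [6·(t + 9)] = -52(t + 3) / (6(t + 9)).
So |(-7t - 11)/(t + 9) − (5/3)| = 52|t + 3| / (6·|t + 9|).
Restrict δ ≤ 3. Then |t + 3| < 3 gives |t + 9| = |(t + 3) + 6| ≥ 6 − 3 = 3.
Hence |(-7t - 11)/(t + 9) − (5/3)| < 52|t + 3|/(6·3) = (26/9)|t + 3|, which is < ε once |t + 3| < (9/26)ε.
Take δ = min(3, (9/26)ε). Then 0 < |t + 3| < δ forces both bounds, so |(-7t - 11)/(t + 9) − (5/3)| < ε.

δ = min(3, (9/26)ε)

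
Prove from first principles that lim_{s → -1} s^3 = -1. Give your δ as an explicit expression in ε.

Let ε > 0. We seek δ > 0 with 0 < |s + 1| < δ ⇒ |s^3 + 1| < ε.
Factor: s^3 + 1 = (s + 1)(s^2 - s + 1), so |s^3 + 1| = |s + 1|·|s^2 - s + 1|.
Impose δ ≤ 2 so that |s| < 3; then |s^2 - s + 1| ≤ 13.
Hence |s^3 + 1| ≤ 13|s + 1|, which is < ε once |s + 1| < ε/13.
Take δ = min(2, ε/13). If 0 < |s + 1| < δ then both bounds hold and |s^3 + 1| ≤ 13|s + 1| < 13·(ε/13) = ε.

δ = min(2, ε/13)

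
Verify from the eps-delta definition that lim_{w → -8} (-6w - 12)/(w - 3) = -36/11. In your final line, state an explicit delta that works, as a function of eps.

Suppose eps > 0. We want delta > 0 with 0 < |w + 8| < delta ⇒ |(-6w - 12)/(w - 3) + 36/11| < eps.
Combining over a common denominator, (-6w - 12)/(w - 3) + 36/11 = [(-6w - 12)·(-11) − 36·(w - 3)] / [(-11)·(w - 3)] = 30(w + 8) / ((-11)(w - 3)).
So |(-6w - 12)/(w - 3) + 36/11| = 30|w + 8| / (11·|w − 3|).
Restrict delta ≤ 11/2. Then |w + 8| < 11/2 gives |w − 3| = |(w + 8) + (-11)| ≥ 11 − 11/2 = 11/2.
Hence |(-6w - 12)/(w - 3) + 36/11| < 30|w + 8|/(11·(11/2)) = (60/121)|w + 8|, which is < eps once |w + 8| < (121/60)eps.
Take delta = min(11/2, (121/60)eps). Then 0 < |w + 8| < delta forces both bounds, so |(-6w - 12)/(w - 3) + 36/11| < eps.

delta = min(11/2, (121/60)eps)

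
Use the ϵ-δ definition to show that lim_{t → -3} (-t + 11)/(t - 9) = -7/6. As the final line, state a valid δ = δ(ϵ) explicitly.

δ = min(6, 36ϵ)

Let ϵ > 0. We want δ > 0 with 0 < |t + 3| < δ ⇒ |(-t + 11)/(t - 9) + 7/6| < ϵ.
Combining over a common denominator, (-t + 11)/(t - 9) + 7/6 = [(-t + 11)·(-12) − 14·(t - 9)] / [(-12)·(t - 9)] = -2(t + 3) / ((-12)(t - 9)).
So |(-t + 11)/(t - 9) + 7/6| = 2|t + 3| / (12·|t − 9|).
Require δ ≤ 6, so |t − 9| ≥ |-12| − |t + 3| > 12 − 6 = 6.
Hence |(-t + 11)/(t - 9) + 7/6| < 2|t + 3|/(12·6) = (1/36)|t + 3|, which is < ϵ once |t + 3| < 36ϵ.
Take δ = min(6, 36ϵ). Then 0 < |t + 3| < δ forces both bounds, so |(-t + 11)/(t - 9) + 7/6| < ϵ.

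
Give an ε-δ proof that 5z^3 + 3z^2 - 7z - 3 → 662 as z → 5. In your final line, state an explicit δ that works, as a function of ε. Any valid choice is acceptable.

Let ε > 0 be given. We want δ > 0 such that 0 < |z − 5| < δ implies |(5z^3 + 3z^2 - 7z - 3) − 662| < ε.
(5z^3 + 3z^2 - 7z - 3) − 662 = 5z^3 + 3z^2 - 7z - 665 = (z − 5)(5z^2 + 28z + 133).
So |(5z^3 + 3z^2 - 7z - 3) − 662| = |z − 5|·|5z^2 + 28z + 133|.
Require δ ≤ 1. Then |z − 5| < 1 gives |z| < 6, and by the triangle inequality |5z^2 + 28z + 133| ≤ 5·6^2 + 28·6 + 133 = 481.
Hence |(5z^3 + 3z^2 - 7z - 3) − 662| ≤ 481|z − 5| < ε provided |z − 5| < ε/481.
Choosing δ = min(1, ε/481) ensures both conditions, hence |(5z^3 + 3z^2 - 7z - 3) − 662| < ε.

δ = min(1, ε/481)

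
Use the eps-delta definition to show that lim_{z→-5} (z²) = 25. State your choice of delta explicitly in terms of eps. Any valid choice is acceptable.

Let eps > 0 be given. We seek delta > 0 with 0 < |z + 5| < delta ⇒ |z² − 25| < eps.
Factor: z² − 25 = (z + 5)(z - 5), so |z² − 25| = |z + 5|·|z - 5|.
Impose delta ≤ 1 so that |z| < 6; then |z - 5| ≤ 11.
Hence |z² − 25| ≤ 11|z + 5|, which is < eps once |z + 5| < eps/11.
Take delta = min(1, eps/11). If 0 < |z + 5| < delta then both bounds hold and |z² − 25| ≤ 11|z + 5| < 11·(eps/11) = eps.

delta = min(1, eps/11)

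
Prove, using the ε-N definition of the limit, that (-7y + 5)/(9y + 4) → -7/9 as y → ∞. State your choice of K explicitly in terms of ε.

Suppose ε > 0. We seek K > 0 such that y > K implies |(-7y + 5)/(9y + 4) + 7/9| < ε.
(-7y + 5)/(9y + 4) + 7/9 = (9(-7y + 5) − (-7)(9y + 4)) / (9(9y + 4)) = 73/(9(9y + 4)).
For y > 0 we have 9y + 4 > 9y, so |(-7y + 5)/(9y + 4) + 7/9| = 73/(9(9y + 4)) < 73/(9·9y) = (73/81)/y.
Thus |(-7y + 5)/(9y + 4) + 7/9| < ε whenever y > (73/81)/ε.
Take K = (73/81)/ε. If y > K then |(-7y + 5)/(9y + 4) + 7/9| < (73/81)/y < ε.

K = (73/81)/ε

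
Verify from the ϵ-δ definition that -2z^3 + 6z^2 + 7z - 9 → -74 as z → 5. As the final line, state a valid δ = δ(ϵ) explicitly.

Let ϵ > 0. We want δ > 0 such that 0 < |z − 5| < δ implies |(-2z^3 + 6z^2 + 7z - 9) + 74| < ϵ.
(-2z^3 + 6z^2 + 7z - 9) + 74 = -2z^3 + 6z^2 + 7z + 65 = (z − 5)(-2z^2 - 4z - 13).
So |(-2z^3 + 6z^2 + 7z - 9) + 74| = |z − 5|·|-2z^2 - 4z - 13|.
Assume first that |z − 5| < 2, so |z| < 7. Then |-2z^2 - 4z - 13| ≤ 2·7^2 + 4·7 + 13 = 139.
Hence |(-2z^3 + 6z^2 + 7z - 9) + 74| ≤ 139|z − 5| < ϵ provided |z − 5| < ϵ/139.
Choosing δ = min(2, ϵ/139) ensures both conditions, hence |(-2z^3 + 6z^2 + 7z - 9) + 74| < ϵ.

δ = min(2, ϵ/139)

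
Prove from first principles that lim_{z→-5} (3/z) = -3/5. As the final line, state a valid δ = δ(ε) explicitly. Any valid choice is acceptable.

δ = min(5/2, (25/6)ε)

Let ε > 0. We seek δ > 0 such that 0 < |z + 5| < δ implies |3/z + 3/5| < ε.
|3/z + 3/5| = 3·|-5 − z|/(5·|z|) = 3|z + 5|/(5|z|).
Require δ ≤ 5/2 so that |z| > 5 − 5/2 = 5/2, hence 5|z| > 25/2.
Then |3/z + 3/5| < 3|z + 5|/(25/2), which is < ε when |z + 5| < (25/6)ε.
Take δ = min(5/2, (25/6)ε). Then 0 < |z + 5| < δ gives both |z + 5| < 5/2 and |z + 5| < (25/6)ε, so |3/z + 3/5| < ε.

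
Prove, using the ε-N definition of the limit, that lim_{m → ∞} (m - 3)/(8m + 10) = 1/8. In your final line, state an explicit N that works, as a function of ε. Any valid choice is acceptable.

N = (17/32)/ε

Let ε > 0 be given. For m ≥ 1, |(m - 3)/(8m + 10) − (1/8)| = |-34|/(8(8m + 10)) = 34/(8(8m + 10)).
Since 8m + 10 ≥ 8m for m ≥ 1, this is ≤ 34/(8·8m) = (17/32)/m.
So |(m - 3)/(8m + 10) − (1/8)| < ε whenever m > (17/32)/ε.
Take N = (17/32)/ε. If m > N then |(m - 3)/(8m + 10) − (1/8)| ≤ (17/32)/m < ε.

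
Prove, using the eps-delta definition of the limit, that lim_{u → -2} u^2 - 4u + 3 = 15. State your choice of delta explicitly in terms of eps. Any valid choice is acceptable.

delta = min(1, eps/9)

Suppose eps > 0. We want delta > 0 such that 0 < |u + 2| < delta implies |(u^2 - 4u + 3) − 15| < eps.
(u^2 - 4u + 3) − 15 = u^2 - 4u - 12 = (u + 2)(u - 6).
So |(u^2 - 4u + 3) − 15| = |u + 2|·|u - 6|.
Require delta ≤ 1. Then |u + 2| < 1 gives |u| < 3, and by the triangle inequality |u - 6| ≤ 3 + 6 = 9.
Hence |(u^2 - 4u + 3) − 15| ≤ 9|u + 2| < eps provided |u + 2| < eps/9.
Take delta = min(1, eps/9). Then 0 < |u + 2| < delta gives both |u + 2| < 1 and |u + 2| < eps/9, so |(u^2 - 4u + 3) − 15| < eps.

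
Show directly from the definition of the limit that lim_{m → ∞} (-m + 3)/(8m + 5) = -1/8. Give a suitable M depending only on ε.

Let ε > 0. For m ≥ 1, |(-m + 3)/(8m + 5) + 1/8| = |29|/(8(8m + 5)) = 29/(8(8m + 5)).
Since 8m + 5 ≥ 8m for m ≥ 1, this is ≤ 29/(8·8m) = (29/64)/m.
So |(-m + 3)/(8m + 5) + 1/8| < ε whenever m > (29/64)/ε.
Take M = (29/64)/ε. If m > M then |(-m + 3)/(8m + 5) + 1/8| ≤ (29/64)/m < ε.

M = (29/64)/ε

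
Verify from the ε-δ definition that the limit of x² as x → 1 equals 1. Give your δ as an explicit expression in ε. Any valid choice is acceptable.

δ = min(2, ε/4)

Fix ε > 0. We seek δ > 0 with 0 < |x − 1| < δ ⇒ |x² − 1| < ε.
Factor: x² − 1 = (x − 1)(x + 1), so |x² − 1| = |x − 1|·|x + 1|.
Restrict δ ≤ 2. Then |x − 1| < 2 gives |x| < 3, so by the triangle inequality |x + 1| ≤ 3 + 1 = 4.
Hence |x² − 1| ≤ 4|x − 1|, which is < ε once |x − 1| < ε/4.
Take δ = min(2, ε/4). If 0 < |x − 1| < δ then both bounds hold and |x² − 1| ≤ 4|x − 1| < 4·(ε/4) = ε.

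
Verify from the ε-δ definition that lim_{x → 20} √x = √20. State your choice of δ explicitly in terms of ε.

δ = min(20, √20·ε)

Suppose ε > 0. We want δ > 0 such that 0 < |x − 20| < δ implies |√x − √20| < ε.
Multiplying by the conjugate, |√x − √20| = |x − 20|/(√x + √20).
Restrict δ ≤ 20 so that |x − 20| < 20 forces x > 0, and then √x + √20 > √20.
Hence |√x − √20| < |x − 20|/√20, which is < ε once |x − 20| < √20·ε.
Take δ = min(20, √20·ε). If 0 < |x − 20| < δ then x > 0 and |√x − √20| < |x − 20|/√20 < ε.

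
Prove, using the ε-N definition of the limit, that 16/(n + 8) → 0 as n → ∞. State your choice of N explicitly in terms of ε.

N = 16/ε

Fix ε > 0. For n ≥ 1, |16/(n + 8) − 0| = 16/(n + 8) ≤ 16/n.
We need 16/n < ε, i.e. n > 16/ε.
Take N = 16/ε. If n > N then |16/(n + 8)| ≤ 16/n < ε.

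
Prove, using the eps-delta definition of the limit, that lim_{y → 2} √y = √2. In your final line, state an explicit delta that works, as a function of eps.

delta = min(2, √2·eps)

Let eps > 0 be given. We want delta > 0 such that 0 < |y − 2| < delta implies |√y − √2| < eps.
Rationalise: √y − √2 = (y − 2)/(√y + √2), so |√y − √2| = |y − 2|/(√y + √2).
Restrict delta ≤ 2 so that |y − 2| < 2 forces y > 0, and then √y + √2 > √2.
Hence |√y − √2| < |y − 2|/√2, which is < eps once |y − 2| < √2·eps.
Take delta = min(2, √2·eps). If 0 < |y − 2| < delta then y > 0 and |√y − √2| < |y − 2|/√2 < eps.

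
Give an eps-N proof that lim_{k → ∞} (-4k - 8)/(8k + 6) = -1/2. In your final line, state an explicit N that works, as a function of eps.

N = (5/8)/eps

Suppose eps > 0. For k ≥ 1, |(-4k - 8)/(8k + 6) + 1/2| = |-40|/(8(8k + 6)) = 40/(8(8k + 6)).
Since 8k + 6 ≥ 8k for k ≥ 1, this is ≤ 40/(8·8k) = (5/8)/k.
So |(-4k - 8)/(8k + 6) + 1/2| < eps whenever k > (5/8)/eps.
Take N = (5/8)/eps. If k > N then |(-4k - 8)/(8k + 6) + 1/2| ≤ (5/8)/k < eps.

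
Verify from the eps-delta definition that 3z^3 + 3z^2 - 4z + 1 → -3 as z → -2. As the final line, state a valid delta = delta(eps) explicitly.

delta = min(1, eps/38)

Let eps > 0. We want delta > 0 such that 0 < |z + 2| < delta implies |(3z^3 + 3z^2 - 4z + 1) + 3| < eps.
(3z^3 + 3z^2 - 4z + 1) + 3 = 3z^3 + 3z^2 - 4z + 4 = (z + 2)(3z^2 - 3z + 2).
So |(3z^3 + 3z^2 - 4z + 1) + 3| = |z + 2|·|3z^2 - 3z + 2|.
Assume first that |z + 2| < 1, so |z| < 3. Then |3z^2 - 3z + 2| ≤ 3·3^2 + 3·3 + 2 = 38.
Hence |(3z^3 + 3z^2 - 4z + 1) + 3| ≤ 38|z + 2| < eps provided |z + 2| < eps/38.
Take delta = min(1, eps/38). Then 0 < |z + 2| < delta gives both |z + 2| < 1 and |z + 2| < eps/38, so |(3z^3 + 3z^2 - 4z + 1) + 3| < eps.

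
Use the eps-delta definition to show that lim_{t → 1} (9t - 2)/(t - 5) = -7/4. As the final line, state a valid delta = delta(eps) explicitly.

delta = min(2, (8/43)eps)

Suppose eps > 0. We want delta > 0 with 0 < |t − 1| < delta ⇒ |(9t - 2)/(t - 5) + 7/4| < eps.
Combining over a common denominator, (9t - 2)/(t - 5) + 7/4 = [(9t - 2)·(-4) − 7·(t - 5)] / [(-4)·(t - 5)] = -43(t − 1) / ((-4)(t - 5)).
So |(9t - 2)/(t - 5) + 7/4| = 43|t − 1| / (4·|t − 5|).
Require delta ≤ 2, so |t − 5| ≥ |-4| − |t − 1| > 4 − 2 = 2.
Hence |(9t - 2)/(t - 5) + 7/4| < 43|t − 1|/(4·2) = (43/8)|t − 1|, which is < eps once |t − 1| < (8/43)eps.
Take delta = min(2, (8/43)eps). Then 0 < |t − 1| < delta forces both bounds, so |(9t - 2)/(t - 5) + 7/4| < eps.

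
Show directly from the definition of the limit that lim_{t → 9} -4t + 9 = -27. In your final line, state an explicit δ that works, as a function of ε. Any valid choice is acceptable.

δ = ε/4

Let ε > 0 be given. We need δ > 0 so that 0 < |t − 9| < δ implies |(-4t + 9) + 27| < ε.
|(-4t + 9) + 27| = |-4t + 36| = 4|t − 9|.
So 4|t − 9| < ε exactly when |t − 9| < ε/4.
Take δ = ε/4. If 0 < |t − 9| < δ then |(-4t + 9) + 27| = 4|t − 9| < 4·(ε/4) = ε.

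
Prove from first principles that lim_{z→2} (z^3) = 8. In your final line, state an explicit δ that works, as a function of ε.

Fix ε > 0. We seek δ > 0 with 0 < |z − 2| < δ ⇒ |z^3 − 8| < ε.
Factor: z^3 − 8 = (z − 2)(z^2 + 2z + 4), so |z^3 − 8| = |z − 2|·|z^2 + 2z + 4|.
Impose δ ≤ 1 so that |z| < 3; then |z^2 + 2z + 4| ≤ 19.
Hence |z^3 − 8| ≤ 19|z − 2|, which is < ε once |z − 2| < ε/19.
Take δ = min(1, ε/19). If 0 < |z − 2| < δ then both bounds hold and |z^3 − 8| ≤ 19|z − 2| < 19·(ε/19) = ε.

δ = min(1, ε/19)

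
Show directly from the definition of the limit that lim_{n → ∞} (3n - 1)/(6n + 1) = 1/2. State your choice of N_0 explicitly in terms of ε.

Fix ε > 0. For n ≥ 1, |(3n - 1)/(6n + 1) − (1/2)| = |-9|/(6(6n + 1)) = 9/(6(6n + 1)).
Since 6n + 1 ≥ 6n for n ≥ 1, this is ≤ 9/(6·6n) = (1/4)/n.
So |(3n - 1)/(6n + 1) − (1/2)| < ε whenever n > (1/4)/ε.
Take N_0 = (1/4)/ε. If n > N_0 then |(3n - 1)/(6n + 1) − (1/2)| ≤ (1/4)/n < ε.

N_0 = (1/4)/ε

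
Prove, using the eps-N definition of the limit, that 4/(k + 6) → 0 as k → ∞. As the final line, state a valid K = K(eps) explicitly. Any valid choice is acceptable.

Let eps > 0 be given. For k ≥ 1, |4/(k + 6) − 0| = 4/(k + 6) ≤ 4/k.
We need 4/k < eps, i.e. k > 4/eps.
Take K = 4/eps. If k > K then |4/(k + 6)| ≤ 4/k < eps.

K = 4/eps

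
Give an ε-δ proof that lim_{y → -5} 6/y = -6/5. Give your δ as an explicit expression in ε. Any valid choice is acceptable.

Fix ε > 0. We seek δ > 0 such that 0 < |y + 5| < δ implies |6/y + 6/5| < ε.
|6/y + 6/5| = 6·|-5 − y|/(5·|y|) = 6|y + 5|/(5|y|).
Require δ ≤ 5/2 so that |y| > 5 − 5/2 = 5/2, hence 5|y| > 25/2.
Then |6/y + 6/5| < 6|y + 5|/(25/2), which is < ε when |y + 5| < (25/12)ε.
Take δ = min(5/2, (25/12)ε). Then 0 < |y + 5| < δ gives both |y + 5| < 5/2 and |y + 5| < (25/12)ε, so |6/y + 6/5| < ε.

δ = min(5/2, (25/12)ε)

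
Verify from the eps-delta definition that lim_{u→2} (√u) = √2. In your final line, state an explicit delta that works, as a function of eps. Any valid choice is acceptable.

Let eps > 0 be given. We want delta > 0 such that 0 < |u − 2| < delta implies |√u − √2| < eps.
Multiplying by the conjugate, |√u − √2| = |u − 2|/(√u + √2).
Restrict delta ≤ 2 so that |u − 2| < 2 forces u > 0, and then √u + √2 > √2.
Hence |√u − √2| < |u − 2|/√2, which is < eps once |u − 2| < √2·eps.
Take delta = min(2, √2·eps). If 0 < |u − 2| < delta then u > 0 and |√u − √2| < |u − 2|/√2 < eps.

delta = min(2, √2·eps)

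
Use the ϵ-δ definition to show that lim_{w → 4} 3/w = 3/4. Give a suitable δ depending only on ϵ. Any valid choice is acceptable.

Suppose ϵ > 0. We seek δ > 0 such that 0 < |w − 4| < δ implies |3/w − (3/4)| < ϵ.
|3/w − (3/4)| = 3·|4 − w|/(4·|w|) = 3|w − 4|/(4|w|).
Restrict δ ≤ 2. Then |w − 4| < 2 gives |w| > 2, so 4|w| > 8.
Then |3/w − (3/4)| < 3|w − 4|/8, which is < ϵ when |w − 4| < (8/3)ϵ.
Take δ = min(2, (8/3)ϵ). Then 0 < |w − 4| < δ gives both |w − 4| < 2 and |w − 4| < (8/3)ϵ, so |3/w − (3/4)| < ϵ.

δ = min(2, (8/3)ϵ)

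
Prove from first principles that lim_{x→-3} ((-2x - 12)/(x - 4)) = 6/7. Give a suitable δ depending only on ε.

Let ε > 0 be given. We want δ > 0 with 0 < |x + 3| < δ ⇒ |(-2x - 12)/(x - 4) − (6/7)| < ε.
Combining over a common denominator, (-2x - 12)/(x - 4) − (6/7) = [(-2x - 12)·(-7) − (-6)·(x - 4)] / [(-7)·(x - 4)] = 20(x + 3) / ((-7)(x - 4)).
So |(-2x - 12)/(x - 4) − (6/7)| = 20|x + 3| / (7·|x − 4|).
Restrict δ ≤ 7/2. Then |x + 3| < 7/2 gives |x − 4| = |(x + 3) + (-7)| ≥ 7 − 7/2 = 7/2.
Hence |(-2x - 12)/(x - 4) − (6/7)| < 20|x + 3|/(7·(7/2)) = (40/49)|x + 3|, which is < ε once |x + 3| < (49/40)ε.
Take δ = min(7/2, (49/40)ε). Then 0 < |x + 3| < δ forces both bounds, so |(-2x - 12)/(x - 4) − (6/7)| < ε.

δ = min(7/2, (49/40)ε)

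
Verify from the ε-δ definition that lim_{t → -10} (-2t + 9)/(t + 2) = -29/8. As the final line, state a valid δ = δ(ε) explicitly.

Let ε > 0 be given. We want δ > 0 with 0 < |t + 10| < δ ⇒ |(-2t + 9)/(t + 2) + 29/8| < ε.
Combining over a common denominator, (-2t + 9)/(t + 2) + 29/8 = [(-2t + 9)·(-8) − 29·(t + 2)] / [(-8)·(t + 2)] = -13(t + 10) / ((-8)(t + 2)).
So |(-2t + 9)/(t + 2) + 29/8| = 13|t + 10| / (8·|t + 2|).
Require δ ≤ 4, so |t + 2| ≥ |-8| − |t + 10| > 8 − 4 = 4.
Hence |(-2t + 9)/(t + 2) + 29/8| < 13|t + 10|/(8·4) = (13/32)|t + 10|, which is < ε once |t + 10| < (32/13)ε.
Take δ = min(4, (32/13)ε). Then 0 < |t + 10| < δ forces both bounds, so |(-2t + 9)/(t + 2) + 29/8| < ε.

δ = min(4, (32/13)ε)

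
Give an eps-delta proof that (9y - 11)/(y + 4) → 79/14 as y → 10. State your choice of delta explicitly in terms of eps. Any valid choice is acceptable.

Let eps > 0. We want delta > 0 with 0 < |y − 10| < delta ⇒ |(9y - 11)/(y + 4) − (79/14)| < eps.
Combining over a common denominator, (9y - 11)/(y + 4) − (79/14) = [(9y - 11)·14 − 79·(y + 4)] / [14·(y + 4)] = 47(y − 10) / (14(y + 4)).
So |(9y - 11)/(y + 4) − (79/14)| = 47|y − 10| / (14·|y + 4|).
Restrict delta ≤ 7. Then |y − 10| < 7 gives |y + 4| = |(y − 10) + 14| ≥ 14 − 7 = 7.
Hence |(9y - 11)/(y + 4) − (79/14)| < 47|y − 10|/(14·7) = (47/98)|y − 10|, which is < eps once |y − 10| < (98/47)eps.
Take delta = min(7, (98/47)eps). Then 0 < |y − 10| < delta forces both bounds, so |(9y - 11)/(y + 4) − (79/14)| < eps.

delta = min(7, (98/47)eps)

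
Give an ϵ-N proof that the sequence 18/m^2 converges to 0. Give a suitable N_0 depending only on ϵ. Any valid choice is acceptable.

Suppose ϵ > 0. For m ≥ 1, |18/m^2 − 0| = 18/m^2.
18/m^2 < ϵ ⇔ m^2 > 18/ϵ ⇔ m > (18/ϵ)^{1/2}.
Take N_0 = (18/ϵ)^{1/2}. Then m > N_0 implies 18/m^2 < ϵ.

N_0 = (18/ϵ)^{1/2}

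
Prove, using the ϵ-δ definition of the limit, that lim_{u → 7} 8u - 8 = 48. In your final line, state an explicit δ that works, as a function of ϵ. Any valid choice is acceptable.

Let ϵ > 0. We need δ > 0 so that 0 < |u − 7| < δ implies |(8u - 8) − 48| < ϵ.
Since (8u - 8) − 48 = 8(u − 7), we have |(8u - 8) − 48| = 8|u − 7|.
Thus it suffices that |u − 7| < ϵ/8.
Take δ = ϵ/8. If 0 < |u − 7| < δ then |(8u - 8) − 48| = 8|u − 7| < 8·(ϵ/8) = ϵ.

δ = ϵ/8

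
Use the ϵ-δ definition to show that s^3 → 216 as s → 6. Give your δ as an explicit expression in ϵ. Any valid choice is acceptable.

δ = min(1, ϵ/127)

Suppose ϵ > 0. We seek δ > 0 with 0 < |s − 6| < δ ⇒ |s^3 − 216| < ϵ.
Factor: s^3 − 216 = (s − 6)(s^2 + 6s + 36), so |s^3 − 216| = |s − 6|·|s^2 + 6s + 36|.
Restrict δ ≤ 1. Then |s − 6| < 1 gives |s| < 7, so by the triangle inequality |s^2 + 6s + 36| ≤ 7^2 + 6·7 + 36 = 127.
Hence |s^3 − 216| ≤ 127|s − 6|, which is < ϵ once |s − 6| < ϵ/127.
Take δ = min(1, ϵ/127). If 0 < |s − 6| < δ then both bounds hold and |s^3 − 216| ≤ 127|s − 6| < 127·(ϵ/127) = ϵ.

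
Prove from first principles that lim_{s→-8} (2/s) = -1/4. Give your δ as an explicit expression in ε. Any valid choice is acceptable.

δ = min(4, 16ε)

Fix ε > 0. We seek δ > 0 such that 0 < |s + 8| < δ implies |2/s + 1/4| < ε.
|2/s + 1/4| = 2·|-8 − s|/(8·|s|) = 2|s + 8|/(8|s|).
Require δ ≤ 4 so that |s| > 8 − 4 = 4, hence 8|s| > 32.
Then |2/s + 1/4| < 2|s + 8|/32, which is < ε when |s + 8| < 16ε.
Take δ = min(4, 16ε). Then 0 < |s + 8| < δ gives both |s + 8| < 4 and |s + 8| < 16ε, so |2/s + 1/4| < ε.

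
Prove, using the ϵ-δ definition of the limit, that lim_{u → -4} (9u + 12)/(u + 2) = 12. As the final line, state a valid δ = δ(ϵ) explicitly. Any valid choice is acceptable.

δ = min(1, (1/3)ϵ)

Let ϵ > 0. We want δ > 0 with 0 < |u + 4| < δ ⇒ |(9u + 12)/(u + 2) − 12| < ϵ.
Combining over a common denominator, (9u + 12)/(u + 2) − 12 = [(9u + 12)·(-2) − (-24)·(u + 2)] / [(-2)·(u + 2)] = 6(u + 4) / ((-2)(u + 2)).
So |(9u + 12)/(u + 2) − 12| = 6|u + 4| / (2·|u + 2|).
Require δ ≤ 1, so |u + 2| ≥ |-2| − |u + 4| > 2 − 1 = 1.
Hence |(9u + 12)/(u + 2) − 12| < 6|u + 4|/(2·1) = 3|u + 4|, which is < ϵ once |u + 4| < (1/3)ϵ.
Take δ = min(1, (1/3)ϵ). Then 0 < |u + 4| < δ forces both bounds, so |(9u + 12)/(u + 2) − 12| < ϵ.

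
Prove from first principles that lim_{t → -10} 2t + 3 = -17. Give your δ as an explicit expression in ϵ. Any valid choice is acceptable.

Fix ϵ > 0. We need δ > 0 so that 0 < |t + 10| < δ implies |(2t + 3) + 17| < ϵ.
|(2t + 3) + 17| = |2t + 20| = 2|t + 10|.
Thus it suffices that |t + 10| < ϵ/2.
Choosing δ = ϵ/2 gives |(2t + 3) + 17| = 2|t + 10| < ϵ whenever |t + 10| < δ.

δ = ϵ/2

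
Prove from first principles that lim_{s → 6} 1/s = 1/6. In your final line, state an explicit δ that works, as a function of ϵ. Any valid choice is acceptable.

Let ϵ > 0 be given. We seek δ > 0 such that 0 < |s − 6| < δ implies |1/s − (1/6)| < ϵ.
|1/s − (1/6)| = |6 − s|/(6·|s|) = |s − 6|/(6|s|).
Restrict δ ≤ 3. Then |s − 6| < 3 gives |s| > 3, so 6|s| > 18.
Then |1/s − (1/6)| < |s − 6|/18, which is < ϵ when |s − 6| < 18ϵ.
Take δ = min(3, 18ϵ). Then 0 < |s − 6| < δ gives both |s − 6| < 3 and |s − 6| < 18ϵ, so |1/s − (1/6)| < ϵ.

δ = min(3, 18ϵ)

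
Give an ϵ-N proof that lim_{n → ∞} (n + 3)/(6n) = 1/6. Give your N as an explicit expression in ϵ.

Fix ϵ > 0. For n ≥ 1, |(n + 3)/(6n) − (1/6)| = |18|/(6(6n)) = 18/(6(6n)).
Since 6n ≥ 6n for n ≥ 1, this is ≤ 18/(6·6n) = (1/2)/n.
So |(n + 3)/(6n) − (1/6)| < ϵ whenever n > (1/2)/ϵ.
Take N = (1/2)/ϵ. If n > N then |(n + 3)/(6n) − (1/6)| ≤ (1/2)/n < ϵ.

N = (1/2)/ϵ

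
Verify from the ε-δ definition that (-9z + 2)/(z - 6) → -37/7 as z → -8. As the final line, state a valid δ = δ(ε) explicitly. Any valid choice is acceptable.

δ = min(7, (49/26)ε)

Let ε > 0 be given. We want δ > 0 with 0 < |z + 8| < δ ⇒ |(-9z + 2)/(z - 6) + 37/7| < ε.
Combining over a common denominator, (-9z + 2)/(z - 6) + 37/7 = [(-9z + 2)·(-14) − 74·(z - 6)] / [(-14)·(z - 6)] = 52(z + 8) / ((-14)(z - 6)).
So |(-9z + 2)/(z - 6) + 37/7| = 52|z + 8| / (14·|z − 6|).
Require δ ≤ 7, so |z − 6| ≥ |-14| − |z + 8| > 14 − 7 = 7.
Hence |(-9z + 2)/(z - 6) + 37/7| < 52|z + 8|/(14·7) = (26/49)|z + 8|, which is < ε once |z + 8| < (49/26)ε.
Take δ = min(7, (49/26)ε). Then 0 < |z + 8| < δ forces both bounds, so |(-9z + 2)/(z - 6) + 37/7| < ε.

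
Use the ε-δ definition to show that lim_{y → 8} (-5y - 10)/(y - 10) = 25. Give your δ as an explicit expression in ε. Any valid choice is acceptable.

δ = min(1, (1/30)ε)

Let ε > 0 be given. We want δ > 0 with 0 < |y − 8| < δ ⇒ |(-5y - 10)/(y - 10) − 25| < ε.
Combining over a common denominator, (-5y - 10)/(y - 10) − 25 = [(-5y - 10)·(-2) − (-50)·(y - 10)] / [(-2)·(y - 10)] = 60(y − 8) / ((-2)(y - 10)).
So |(-5y - 10)/(y - 10) − 25| = 60|y − 8| / (2·|y − 10|).
Restrict δ ≤ 1. Then |y − 8| < 1 gives |y − 10| = |(y − 8) + (-2)| ≥ 2 − 1 = 1.
Hence |(-5y - 10)/(y - 10) − 25| < 60|y − 8|/(2·1) = 30|y − 8|, which is < ε once |y − 8| < (1/30)ε.
Take δ = min(1, (1/30)ε). Then 0 < |y − 8| < δ forces both bounds, so |(-5y - 10)/(y - 10) − 25| < ε.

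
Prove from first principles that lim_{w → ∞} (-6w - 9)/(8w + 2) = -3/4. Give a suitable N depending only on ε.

Let ε > 0 be given. We seek N > 0 such that w > N implies |(-6w - 9)/(8w + 2) + 3/4| < ε.
(-6w - 9)/(8w + 2) + 3/4 = (8(-6w - 9) − (-6)(8w + 2)) / (8(8w + 2)) = -60/(8(8w + 2)).
For w > 0 we have 8w + 2 > 8w, so |(-6w - 9)/(8w + 2) + 3/4| = 60/(8(8w + 2)) < 60/(8·8w) = (15/16)/w.
Thus |(-6w - 9)/(8w + 2) + 3/4| < ε whenever w > (15/16)/ε.
Take N = (15/16)/ε. If w > N then |(-6w - 9)/(8w + 2) + 3/4| < (15/16)/w < ε.

N = (15/16)/ε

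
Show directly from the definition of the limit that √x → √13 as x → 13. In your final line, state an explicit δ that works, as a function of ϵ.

δ = min(13, √13·ϵ)

Fix ϵ > 0. We want δ > 0 such that 0 < |x − 13| < δ implies |√x − √13| < ϵ.
Multiplying by the conjugate, |√x − √13| = |x − 13|/(√x + √13).
Restrict δ ≤ 13 so that |x − 13| < 13 forces x > 0, and then √x + √13 > √13.
Hence |√x − √13| < |x − 13|/√13, which is < ϵ once |x − 13| < √13·ϵ.
Take δ = min(13, √13·ϵ). If 0 < |x − 13| < δ then x > 0 and |√x − √13| < |x − 13|/√13 < ϵ.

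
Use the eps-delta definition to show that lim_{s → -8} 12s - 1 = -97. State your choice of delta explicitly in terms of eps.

delta = eps/12

Let eps > 0. We need delta > 0 so that 0 < |s + 8| < delta implies |(12s - 1) + 97| < eps.
Since (12s - 1) + 97 = 12(s + 8), we have |(12s - 1) + 97| = 12|s + 8|.
Thus it suffices that |s + 8| < eps/12.
Choosing delta = eps/12 gives |(12s - 1) + 97| = 12|s + 8| < eps whenever |s + 8| < delta.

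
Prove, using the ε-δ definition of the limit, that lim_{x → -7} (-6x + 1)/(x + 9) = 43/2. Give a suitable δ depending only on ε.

Let ε > 0. We want δ > 0 with 0 < |x + 7| < δ ⇒ |(-6x + 1)/(x + 9) − (43/2)| < ε.
Combining over a common denominator, (-6x + 1)/(x + 9) − (43/2) = [(-6x + 1)·2 − 43·(x + 9)] / [2·(x + 9)] = -55(x + 7) / (2(x + 9)).
So |(-6x + 1)/(x + 9) − (43/2)| = 55|x + 7| / (2·|x + 9|).
Restrict δ ≤ 1. Then |x + 7| < 1 gives |x + 9| = |(x + 7) + 2| ≥ 2 − 1 = 1.
Hence |(-6x + 1)/(x + 9) − (43/2)| < 55|x + 7|/(2·1) = (55/2)|x + 7|, which is < ε once |x + 7| < (2/55)ε.
Take δ = min(1, (2/55)ε). Then 0 < |x + 7| < δ forces both bounds, so |(-6x + 1)/(x + 9) − (43/2)| < ε.

δ = min(1, (2/55)ε)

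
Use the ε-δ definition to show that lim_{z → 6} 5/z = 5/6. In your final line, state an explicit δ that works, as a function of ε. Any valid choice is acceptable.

Fix ε > 0. We seek δ > 0 such that 0 < |z − 6| < δ implies |5/z − (5/6)| < ε.
|5/z − (5/6)| = 5·|6 − z|/(6·|z|) = 5|z − 6|/(6|z|).
Require δ ≤ 3 so that |z| > 6 − 3 = 3, hence 6|z| > 18.
Then |5/z − (5/6)| < 5|z − 6|/18, which is < ε when |z − 6| < (18/5)ε.
Take δ = min(3, (18/5)ε). Then 0 < |z − 6| < δ gives both |z − 6| < 3 and |z − 6| < (18/5)ε, so |5/z − (5/6)| < ε.

δ = min(3, (18/5)ε)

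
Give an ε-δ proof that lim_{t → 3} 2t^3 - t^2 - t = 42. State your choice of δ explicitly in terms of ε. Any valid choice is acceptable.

δ = min(2, ε/89)

Fix ε > 0. We want δ > 0 such that 0 < |t − 3| < δ implies |(2t^3 - t^2 - t) − 42| < ε.
(2t^3 - t^2 - t) − 42 = 2t^3 - t^2 - t - 42 = (t − 3)(2t^2 + 5t + 14).
So |(2t^3 - t^2 - t) − 42| = |t − 3|·|2t^2 + 5t + 14|.
Require δ ≤ 2. Then |t − 3| < 2 gives |t| < 5, and by the triangle inequality |2t^2 + 5t + 14| ≤ 2·5^2 + 5·5 + 14 = 89.
Hence |(2t^3 - t^2 - t) − 42| ≤ 89|t − 3| < ε provided |t − 3| < ε/89.
Choosing δ = min(2, ε/89) ensures both conditions, hence |(2t^3 - t^2 - t) − 42| < ε.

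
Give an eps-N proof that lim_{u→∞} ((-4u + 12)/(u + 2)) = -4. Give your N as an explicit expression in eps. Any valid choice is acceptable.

N = 20/eps

Let eps > 0. We seek N > 0 such that u > N implies |(-4u + 12)/(u + 2) + 4| < eps.
(-4u + 12)/(u + 2) + 4 = ((-4u + 12) − (-4)(u + 2)) / ((u + 2)) = 20/((u + 2)).
For u > 0 we have u + 2 > u, so |(-4u + 12)/(u + 2) + 4| = 20/((u + 2)) < 20/(u) = 20/u.
Thus |(-4u + 12)/(u + 2) + 4| < eps whenever u > 20/eps.
Take N = 20/eps. If u > N then |(-4u + 12)/(u + 2) + 4| < 20/u < eps.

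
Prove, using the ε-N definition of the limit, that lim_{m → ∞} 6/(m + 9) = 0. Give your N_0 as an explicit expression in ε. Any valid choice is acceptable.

Fix ε > 0. For m ≥ 1, |6/(m + 9) − 0| = 6/(m + 9) ≤ 6/m.
We need 6/m < ε, i.e. m > 6/ε.
Take N_0 = 6/ε. If m > N_0 then |6/(m + 9)| ≤ 6/m < ε.

N_0 = 6/ε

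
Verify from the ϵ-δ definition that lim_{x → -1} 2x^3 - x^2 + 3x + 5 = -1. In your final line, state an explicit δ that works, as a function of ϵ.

Let ϵ > 0. We want δ > 0 such that 0 < |x + 1| < δ implies |(2x^3 - x^2 + 3x + 5) + 1| < ϵ.
(2x^3 - x^2 + 3x + 5) + 1 = 2x^3 - x^2 + 3x + 6 = (x + 1)(2x^2 - 3x + 6).
So |(2x^3 - x^2 + 3x + 5) + 1| = |x + 1|·|2x^2 - 3x + 6|.
Require δ ≤ 1. Then |x + 1| < 1 gives |x| < 2, and by the triangle inequality |2x^2 - 3x + 6| ≤ 2·2^2 + 3·2 + 6 = 20.
Hence |(2x^3 - x^2 + 3x + 5) + 1| ≤ 20|x + 1| < ϵ provided |x + 1| < ϵ/20.
Take δ = min(1, ϵ/20). Then 0 < |x + 1| < δ gives both |x + 1| < 1 and |x + 1| < ϵ/20, so |(2x^3 - x^2 + 3x + 5) + 1| < ϵ.

δ = min(1, ϵ/20)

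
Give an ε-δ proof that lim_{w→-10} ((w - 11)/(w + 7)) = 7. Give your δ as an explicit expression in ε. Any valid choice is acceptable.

Let ε > 0. We want δ > 0 with 0 < |w + 10| < δ ⇒ |(w - 11)/(w + 7) − 7| < ε.
Combining over a common denominator, (w - 11)/(w + 7) − 7 = [(w - 11)·(-3) − (-21)·(w + 7)] / [(-3)·(w + 7)] = 18(w + 10) / ((-3)(w + 7)).
So |(w - 11)/(w + 7) − 7| = 18|w + 10| / (3·|w + 7|).
Require δ ≤ 3/2, so |w + 7| ≥ |-3| − |w + 10| > 3 − 3/2 = 3/2.
Hence |(w - 11)/(w + 7) − 7| < 18|w + 10|/(3·(3/2)) = 4|w + 10|, which is < ε once |w + 10| < (1/4)ε.
Take δ = min(3/2, (1/4)ε). Then 0 < |w + 10| < δ forces both bounds, so |(w - 11)/(w + 7) − 7| < ε.

δ = min(3/2, (1/4)ε)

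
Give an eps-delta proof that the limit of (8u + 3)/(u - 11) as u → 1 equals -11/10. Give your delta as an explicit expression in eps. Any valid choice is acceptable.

delta = min(5, (50/91)eps)

Suppose eps > 0. We want delta > 0 with 0 < |u − 1| < delta ⇒ |(8u + 3)/(u - 11) + 11/10| < eps.
Combining over a common denominator, (8u + 3)/(u - 11) + 11/10 = [(8u + 3)·(-10) − 11·(u - 11)] / [(-10)·(u - 11)] = -91(u − 1) / ((-10)(u - 11)).
So |(8u + 3)/(u - 11) + 11/10| = 91|u − 1| / (10·|u − 11|).
Require delta ≤ 5, so |u − 11| ≥ |-10| − |u − 1| > 10 − 5 = 5.
Hence |(8u + 3)/(u - 11) + 11/10| < 91|u − 1|/(10·5) = (91/50)|u − 1|, which is < eps once |u − 1| < (50/91)eps.
Take delta = min(5, (50/91)eps). Then 0 < |u − 1| < delta forces both bounds, so |(8u + 3)/(u - 11) + 11/10| < eps.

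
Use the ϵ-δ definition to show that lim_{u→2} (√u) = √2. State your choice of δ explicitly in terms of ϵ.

δ = min(2, √2·ϵ)

Suppose ϵ > 0. We want δ > 0 such that 0 < |u − 2| < δ implies |√u − √2| < ϵ.
Multiplying by the conjugate, |√u − √2| = |u − 2|/(√u + √2).
Restrict δ ≤ 2 so that |u − 2| < 2 forces u > 0, and then √u + √2 > √2.
Hence |√u − √2| < |u − 2|/√2, which is < ϵ once |u − 2| < √2·ϵ.
Take δ = min(2, √2·ϵ). If 0 < |u − 2| < δ then u > 0 and |√u − √2| < |u − 2|/√2 < ϵ.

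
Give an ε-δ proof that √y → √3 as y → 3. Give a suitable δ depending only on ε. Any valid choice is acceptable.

δ = min(3, √3·ε)

Let ε > 0 be given. We want δ > 0 such that 0 < |y − 3| < δ implies |√y − √3| < ε.
Rationalise: √y − √3 = (y − 3)/(√y + √3), so |√y − √3| = |y − 3|/(√y + √3).
Restrict δ ≤ 3 so that |y − 3| < 3 forces y > 0, and then √y + √3 > √3.
Hence |√y − √3| < |y − 3|/√3, which is < ε once |y − 3| < √3·ε.
Take δ = min(3, √3·ε). If 0 < |y − 3| < δ then y > 0 and |√y − √3| < |y − 3|/√3 < ε.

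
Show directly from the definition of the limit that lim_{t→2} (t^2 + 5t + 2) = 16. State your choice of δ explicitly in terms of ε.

Suppose ε > 0. We want δ > 0 such that 0 < |t − 2| < δ implies |(t^2 + 5t + 2) − 16| < ε.
(t^2 + 5t + 2) − 16 = t^2 + 5t - 14 = (t − 2)(t + 7).
So |(t^2 + 5t + 2) − 16| = |t − 2|·|t + 7|.
Require δ ≤ 1. Then |t − 2| < 1 gives |t| < 3, and by the triangle inequality |t + 7| ≤ 3 + 7 = 10.
Hence |(t^2 + 5t + 2) − 16| ≤ 10|t − 2| < ε provided |t − 2| < ε/10.
Take δ = min(1, ε/10). Then 0 < |t − 2| < δ gives both |t − 2| < 1 and |t − 2| < ε/10, so |(t^2 + 5t + 2) − 16| < ε.

δ = min(1, ε/10)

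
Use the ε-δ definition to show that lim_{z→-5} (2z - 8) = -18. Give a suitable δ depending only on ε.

δ = ε/2

Fix ε > 0. We need δ > 0 so that 0 < |z + 5| < δ implies |(2z - 8) + 18| < ε.
|(2z - 8) + 18| = |2z + 10| = 2|z + 5|.
Thus it suffices that |z + 5| < ε/2.
Take δ = ε/2. If 0 < |z + 5| < δ then |(2z - 8) + 18| = 2|z + 5| < 2·(ε/2) = ε.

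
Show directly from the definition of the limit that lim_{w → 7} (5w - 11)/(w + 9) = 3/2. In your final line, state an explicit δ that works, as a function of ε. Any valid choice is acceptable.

δ = min(8, (16/7)ε)

Fix ε > 0. We want δ > 0 with 0 < |w − 7| < δ ⇒ |(5w - 11)/(w + 9) − (3/2)| < ε.
Combining over a common denominator, (5w - 11)/(w + 9) − (3/2) = [(5w - 11)·16 − 24·(w + 9)] / [16·(w + 9)] = 56(w − 7) / (16(w + 9)).
So |(5w - 11)/(w + 9) − (3/2)| = 56|w − 7| / (16·|w + 9|).
Require δ ≤ 8, so |w + 9| ≥ |16| − |w − 7| > 16 − 8 = 8.
Hence |(5w - 11)/(w + 9) − (3/2)| < 56|w − 7|/(16·8) = (7/16)|w − 7|, which is < ε once |w − 7| < (16/7)ε.
Take δ = min(8, (16/7)ε). Then 0 < |w − 7| < δ forces both bounds, so |(5w - 11)/(w + 9) − (3/2)| < ε.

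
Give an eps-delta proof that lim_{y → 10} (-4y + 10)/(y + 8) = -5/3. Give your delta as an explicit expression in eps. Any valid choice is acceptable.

delta = min(9, (27/7)eps)

Let eps > 0. We want delta > 0 with 0 < |y − 10| < delta ⇒ |(-4y + 10)/(y + 8) + 5/3| < eps.
Combining over a common denominator, (-4y + 10)/(y + 8) + 5/3 = [(-4y + 10)·18 − (-30)·(y + 8)] / [18·(y + 8)] = -42(y − 10) / (18(y + 8)).
So |(-4y + 10)/(y + 8) + 5/3| = 42|y − 10| / (18·|y + 8|).
Require delta ≤ 9, so |y + 8| ≥ |18| − |y − 10| > 18 − 9 = 9.
Hence |(-4y + 10)/(y + 8) + 5/3| < 42|y − 10|/(18·9) = (7/27)|y − 10|, which is < eps once |y − 10| < (27/7)eps.
Take delta = min(9, (27/7)eps). Then 0 < |y − 10| < delta forces both bounds, so |(-4y + 10)/(y + 8) + 5/3| < eps.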